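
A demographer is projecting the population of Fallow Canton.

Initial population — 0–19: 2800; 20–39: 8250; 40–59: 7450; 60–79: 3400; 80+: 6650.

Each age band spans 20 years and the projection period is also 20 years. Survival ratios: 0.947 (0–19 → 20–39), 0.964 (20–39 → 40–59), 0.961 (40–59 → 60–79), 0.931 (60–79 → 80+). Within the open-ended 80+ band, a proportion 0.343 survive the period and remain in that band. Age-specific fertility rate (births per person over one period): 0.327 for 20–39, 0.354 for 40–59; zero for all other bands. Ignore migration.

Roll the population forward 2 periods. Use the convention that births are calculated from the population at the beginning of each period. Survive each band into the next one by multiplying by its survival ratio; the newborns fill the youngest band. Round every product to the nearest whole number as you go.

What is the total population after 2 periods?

Period 1:
Births: 8250 × 0.327 = 2698 ; 7450 × 0.354 = 2637 → 5335
20–39: 2800 × 0.947 = 2652
40–59: 8250 × 0.964 = 7953
60–79: 7450 × 0.961 = 7159
80+: 3400 × 0.931 + 6650 × 0.343 = 3165 + 2281 = 5446
→ [5335, 2652, 7953, 7159, 5446]
Period 2:
Births: 2652 × 0.327 = 867 ; 7953 × 0.354 = 2815 → 3682
20–39: 5335 × 0.947 = 5052
40–59: 2652 × 0.964 = 2557
60–79: 7953 × 0.961 = 7643
80+: 7159 × 0.931 + 5446 × 0.343 = 6665 + 1868 = 8533
→ [3682, 5052, 2557, 7643, 8533]
Total after period 2: 3682 + 5052 + 2557 + 7643 + 8533 = 27467

27467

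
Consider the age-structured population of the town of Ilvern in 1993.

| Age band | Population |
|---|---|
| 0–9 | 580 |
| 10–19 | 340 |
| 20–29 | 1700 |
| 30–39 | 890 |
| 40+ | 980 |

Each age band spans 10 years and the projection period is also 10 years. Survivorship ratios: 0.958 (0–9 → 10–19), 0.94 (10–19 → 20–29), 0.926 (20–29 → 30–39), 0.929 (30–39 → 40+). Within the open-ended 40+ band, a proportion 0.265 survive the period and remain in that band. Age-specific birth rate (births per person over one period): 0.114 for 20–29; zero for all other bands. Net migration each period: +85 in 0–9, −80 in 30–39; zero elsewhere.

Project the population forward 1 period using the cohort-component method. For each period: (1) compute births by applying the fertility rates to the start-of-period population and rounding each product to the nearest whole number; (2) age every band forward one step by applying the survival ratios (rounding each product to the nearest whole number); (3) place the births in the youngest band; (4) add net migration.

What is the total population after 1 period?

Numbering the bands 1..5 from youngest to oldest:
After projecting period 1:
Births: 1700 × 0.114 = 194
Band 2: 580 × 0.958 = 556
Band 3: 340 × 0.94 = 320
Band 4: 1700 × 0.926 = 1574
Band 5: 890 × 0.929 + 980 × 0.265 = 827 + 260 = 1087
Net migration: Band 1 + 85 → 279; Band 4 − 80 → 1494
End of period: [279, 556, 320, 1494, 1087]
Total after period 1: 279 + 556 + 320 + 1494 + 1087 = 3736

3736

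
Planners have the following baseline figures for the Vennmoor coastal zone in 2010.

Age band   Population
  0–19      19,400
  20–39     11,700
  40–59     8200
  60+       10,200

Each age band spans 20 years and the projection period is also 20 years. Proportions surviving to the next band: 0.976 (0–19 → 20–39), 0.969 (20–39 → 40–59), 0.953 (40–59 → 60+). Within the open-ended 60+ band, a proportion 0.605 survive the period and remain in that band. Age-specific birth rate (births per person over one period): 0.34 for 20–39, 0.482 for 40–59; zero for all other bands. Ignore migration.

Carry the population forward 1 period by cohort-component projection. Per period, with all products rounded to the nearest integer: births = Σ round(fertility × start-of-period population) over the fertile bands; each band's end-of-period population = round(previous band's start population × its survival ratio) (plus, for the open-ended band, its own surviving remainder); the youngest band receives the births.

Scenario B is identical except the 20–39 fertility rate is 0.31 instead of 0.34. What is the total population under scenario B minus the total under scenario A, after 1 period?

Period 1.
Births: 11700 × 0.34 = 3978 ; 8200 × 0.482 = 3952 → total 7930
20–39: 19400 × 0.976 = 18934
40–59: 11700 × 0.969 = 11337
60+: 8200 × 0.953 + 10200 × 0.605 = 7815 + 6171 = 13986
→ [7930, 18934, 11337, 13986]
Scenario A total after 1 period: 52187
Scenario B projection —
Period 1.
Births: 11700 × 0.31 = 3627 ; 8200 × 0.482 = 3952 → total 7579
20–39: 19400 × 0.976 = 18934
40–59: 11700 × 0.969 = 11337
60+: 8200 × 0.953 + 10200 × 0.605 = 7815 + 6171 = 13986
→ [7579, 18934, 11337, 13986]
Scenario B total after 1 period: 51836
Difference B − A = 51836 − 52187 = -351

-351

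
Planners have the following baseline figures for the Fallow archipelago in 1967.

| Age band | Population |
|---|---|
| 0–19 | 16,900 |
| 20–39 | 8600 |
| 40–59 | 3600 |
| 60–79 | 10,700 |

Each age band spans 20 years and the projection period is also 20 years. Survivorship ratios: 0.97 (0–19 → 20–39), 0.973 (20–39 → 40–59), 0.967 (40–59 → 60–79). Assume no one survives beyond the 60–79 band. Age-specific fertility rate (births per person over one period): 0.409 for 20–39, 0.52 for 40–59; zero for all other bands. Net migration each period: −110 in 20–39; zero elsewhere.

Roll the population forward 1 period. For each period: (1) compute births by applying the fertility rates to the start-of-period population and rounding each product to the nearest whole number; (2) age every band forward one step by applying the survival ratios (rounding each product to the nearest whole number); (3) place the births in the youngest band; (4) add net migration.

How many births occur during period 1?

5389

Period 1.
Births: 8600 × 0.409 = 3517 ; 3600 × 0.52 = 1872 → total 5389
20–39: 16900 × 0.97 = 16393
40–59: 8600 × 0.973 = 8368
60–79: 3600 × 0.967 = 3481
Net migration: 20–39 − 110 → 16283
Giving 5389 / 16283 / 8368 / 3481.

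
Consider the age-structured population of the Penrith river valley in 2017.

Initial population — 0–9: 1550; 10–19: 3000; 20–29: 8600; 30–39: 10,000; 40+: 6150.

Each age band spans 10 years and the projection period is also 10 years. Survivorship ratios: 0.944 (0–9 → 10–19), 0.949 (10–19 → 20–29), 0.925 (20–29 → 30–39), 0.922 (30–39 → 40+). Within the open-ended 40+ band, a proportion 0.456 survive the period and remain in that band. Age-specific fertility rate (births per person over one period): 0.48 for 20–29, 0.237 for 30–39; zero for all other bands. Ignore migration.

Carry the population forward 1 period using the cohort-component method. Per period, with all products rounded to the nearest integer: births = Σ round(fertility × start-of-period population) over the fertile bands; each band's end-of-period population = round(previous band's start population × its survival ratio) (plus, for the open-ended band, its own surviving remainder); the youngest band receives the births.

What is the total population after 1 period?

Call the bands 1 to 5, youngest first.
Period 1.
Births: 8600 * 0.48 = 4128 ; 10000 * 0.237 = 2370 → total 6498
Band 2: 1550 * 0.944 = 1463
Band 3: 3000 * 0.949 = 2847
Band 4: 8600 * 0.925 = 7955
Band 5: 10000 * 0.922 + 6150 * 0.456 = 9220 + 2804 = 12024
End of period: [6498, 1463, 2847, 7955, 12024]
Total after period 1: 6498 + 1463 + 2847 + 7955 + 12024 = 30787

30787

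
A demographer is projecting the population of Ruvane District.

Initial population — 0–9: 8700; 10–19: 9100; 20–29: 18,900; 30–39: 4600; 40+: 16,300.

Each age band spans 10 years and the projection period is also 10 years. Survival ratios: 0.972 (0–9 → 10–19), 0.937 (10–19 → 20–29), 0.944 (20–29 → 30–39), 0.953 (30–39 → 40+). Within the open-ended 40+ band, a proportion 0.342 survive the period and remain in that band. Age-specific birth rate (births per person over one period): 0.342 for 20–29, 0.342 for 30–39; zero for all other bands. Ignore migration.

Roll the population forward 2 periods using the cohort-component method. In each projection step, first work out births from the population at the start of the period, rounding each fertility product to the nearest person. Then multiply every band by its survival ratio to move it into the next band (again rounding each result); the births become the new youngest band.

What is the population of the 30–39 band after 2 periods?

8049

Period 1.
Births: 18900 × 0.342 = 6464 ; 4600 × 0.342 = 1573 — total 8037
10–19: 8700 × 0.972 = 8456
20–29: 9100 × 0.937 = 8527
30–39: 18900 × 0.944 = 17842
40+: 4600 × 0.953 + 16300 × 0.342 = 4384 + 5575 = 9959
Population now: 0–9=8037, 10–19=8456, 20–29=8527, 30–39=17842, 40+=9959
Period 2.
Births: 8527 × 0.342 = 2916 ; 17842 × 0.342 = 6102 — total 9018
10–19: 8037 × 0.972 = 7812
20–29: 8456 × 0.937 = 7923
30–39: 8527 × 0.944 = 8049
40+: 17842 × 0.953 + 9959 × 0.342 = 17003 + 3406 = 20409
Population now: 0–9=9018, 10–19=7812, 20–29=7923, 30–39=8049, 40+=20409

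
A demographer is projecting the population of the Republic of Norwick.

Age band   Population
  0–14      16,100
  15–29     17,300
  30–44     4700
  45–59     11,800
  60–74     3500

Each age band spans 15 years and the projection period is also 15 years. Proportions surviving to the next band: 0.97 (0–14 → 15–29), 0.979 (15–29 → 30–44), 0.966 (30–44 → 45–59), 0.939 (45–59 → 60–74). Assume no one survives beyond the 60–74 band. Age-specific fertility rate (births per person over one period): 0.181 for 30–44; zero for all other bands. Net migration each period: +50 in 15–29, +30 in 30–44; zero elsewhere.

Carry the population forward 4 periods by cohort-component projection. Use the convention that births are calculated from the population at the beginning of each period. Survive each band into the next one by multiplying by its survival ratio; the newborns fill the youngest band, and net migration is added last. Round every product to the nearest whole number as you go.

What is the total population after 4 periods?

After projecting period 1:
Births: 4700 * 0.181 = 851
15–29: 16100 * 0.97 = 15617
30–44: 17300 * 0.979 = 16937
45–59: 4700 * 0.966 = 4540
60–74: 11800 * 0.939 = 11080
Net migration: 15–29 + 50 → 15667; 30–44 + 30 → 16967
→ [851, 15667, 16967, 4540, 11080]
After projecting period 2:
Births: 16967 * 0.181 = 3071
15–29: 851 * 0.97 = 825
30–44: 15667 * 0.979 = 15338
45–59: 16967 * 0.966 = 16390
60–74: 4540 * 0.939 = 4263
Net migration: 15–29 + 50 → 875; 30–44 + 30 → 15368
→ [3071, 875, 15368, 16390, 4263]
After projecting period 3:
Births: 15368 * 0.181 = 2782
15–29: 3071 * 0.97 = 2979
30–44: 875 * 0.979 = 857
45–59: 15368 * 0.966 = 14845
60–74: 16390 * 0.939 = 15390
Net migration: 15–29 + 50 → 3029; 30–44 + 30 → 887
→ [2782, 3029, 887, 14845, 15390]
After projecting period 4:
Births: 887 * 0.181 = 161
15–29: 2782 * 0.97 = 2699
30–44: 3029 * 0.979 = 2965
45–59: 887 * 0.966 = 857
60–74: 14845 * 0.939 = 13939
Net migration: 15–29 + 50 → 2749; 30–44 + 30 → 2995
→ [161, 2749, 2995, 857, 13939]
Total after period 4: 161 + 2749 + 2995 + 857 + 13939 = 20701

20701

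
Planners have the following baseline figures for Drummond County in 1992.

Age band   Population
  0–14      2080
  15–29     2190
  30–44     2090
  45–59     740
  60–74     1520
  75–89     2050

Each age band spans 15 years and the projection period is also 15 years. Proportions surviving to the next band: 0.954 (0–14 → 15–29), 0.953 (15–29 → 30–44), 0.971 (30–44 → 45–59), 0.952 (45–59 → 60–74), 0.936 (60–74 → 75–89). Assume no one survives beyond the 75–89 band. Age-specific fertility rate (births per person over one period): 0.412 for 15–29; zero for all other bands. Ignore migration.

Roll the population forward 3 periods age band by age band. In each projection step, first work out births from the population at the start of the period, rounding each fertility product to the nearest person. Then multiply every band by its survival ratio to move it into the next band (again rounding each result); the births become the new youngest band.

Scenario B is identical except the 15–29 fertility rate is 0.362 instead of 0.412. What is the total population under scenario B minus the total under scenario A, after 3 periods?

(Bands numbered youngest = 1 to oldest = 6.)
Period 1.
Births: 2190 × 0.412 = 902
Band 2: 2080 × 0.954 = 1984
Band 3: 2190 × 0.953 = 2087
Band 4: 2090 × 0.971 = 2029
Band 5: 740 × 0.952 = 704
Band 6: 1520 × 0.936 = 1423
Population now: 0–14=902, 15–29=1984, 30–44=2087, 45–59=2029, 60–74=704, 75–89=1423
Period 2.
Births: 1984 × 0.412 = 817
Band 2: 902 × 0.954 = 861
Band 3: 1984 × 0.953 = 1891
Band 4: 2087 × 0.971 = 2026
Band 5: 2029 × 0.952 = 1932
Band 6: 704 × 0.936 = 659
Population now: 0–14=817, 15–29=861, 30–44=1891, 45–59=2026, 60–74=1932, 75–89=659
Period 3.
Births: 861 × 0.412 = 355
Band 2: 817 × 0.954 = 779
Band 3: 861 × 0.953 = 821
Band 4: 1891 × 0.971 = 1836
Band 5: 2026 × 0.952 = 1929
Band 6: 1932 × 0.936 = 1808
Population now: 0–14=355, 15–29=779, 30–44=821, 45–59=1836, 60–74=1929, 75–89=1808
Scenario A total after 3 periods: 7528
Scenario B projection —
Period 1.
Births: 2190 × 0.362 = 793
Band 2: 2080 × 0.954 = 1984
Band 3: 2190 × 0.953 = 2087
Band 4: 2090 × 0.971 = 2029
Band 5: 740 × 0.952 = 704
Band 6: 1520 × 0.936 = 1423
Population now: 0–14=793, 15–29=1984, 30–44=2087, 45–59=2029, 60–74=704, 75–89=1423
Period 2.
Births: 1984 × 0.362 = 718
Band 2: 793 × 0.954 = 757
Band 3: 1984 × 0.953 = 1891
Band 4: 2087 × 0.971 = 2026
Band 5: 2029 × 0.952 = 1932
Band 6: 704 × 0.936 = 659
Population now: 0–14=718, 15–29=757, 30–44=1891, 45–59=2026, 60–74=1932, 75–89=659
Period 3.
Births: 757 × 0.362 = 274
Band 2: 718 × 0.954 = 685
Band 3: 757 × 0.953 = 721
Band 4: 1891 × 0.971 = 1836
Band 5: 2026 × 0.952 = 1929
Band 6: 1932 × 0.936 = 1808
Population now: 0–14=274, 15–29=685, 30–44=721, 45–59=1836, 60–74=1929, 75–89=1808
Scenario B total after 3 periods: 7253
Difference B − A = 7253 − 7528 = -275

-275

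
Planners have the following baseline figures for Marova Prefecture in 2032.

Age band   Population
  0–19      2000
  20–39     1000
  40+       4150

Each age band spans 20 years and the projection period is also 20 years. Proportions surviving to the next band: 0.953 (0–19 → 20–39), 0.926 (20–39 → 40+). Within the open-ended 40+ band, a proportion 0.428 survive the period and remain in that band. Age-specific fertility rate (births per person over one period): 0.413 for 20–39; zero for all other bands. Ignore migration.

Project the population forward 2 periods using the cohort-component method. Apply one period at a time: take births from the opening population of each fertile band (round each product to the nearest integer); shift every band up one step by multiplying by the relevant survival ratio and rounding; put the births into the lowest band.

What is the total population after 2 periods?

Call the bands 1 to 3, youngest first.
Period 1.
Births: 1000 * 0.413 = 413
Band 2: 2000 * 0.953 = 1906
Band 3: 1000 * 0.926 + 4150 * 0.428 = 926 + 1776 = 2702
→ [413, 1906, 2702]
Period 2.
Births: 1906 * 0.413 = 787
Band 2: 413 * 0.953 = 394
Band 3: 1906 * 0.926 + 2702 * 0.428 = 1765 + 1156 = 2921
→ [787, 394, 2921]
Total after period 2: 787 + 394 + 2921 = 4102

4102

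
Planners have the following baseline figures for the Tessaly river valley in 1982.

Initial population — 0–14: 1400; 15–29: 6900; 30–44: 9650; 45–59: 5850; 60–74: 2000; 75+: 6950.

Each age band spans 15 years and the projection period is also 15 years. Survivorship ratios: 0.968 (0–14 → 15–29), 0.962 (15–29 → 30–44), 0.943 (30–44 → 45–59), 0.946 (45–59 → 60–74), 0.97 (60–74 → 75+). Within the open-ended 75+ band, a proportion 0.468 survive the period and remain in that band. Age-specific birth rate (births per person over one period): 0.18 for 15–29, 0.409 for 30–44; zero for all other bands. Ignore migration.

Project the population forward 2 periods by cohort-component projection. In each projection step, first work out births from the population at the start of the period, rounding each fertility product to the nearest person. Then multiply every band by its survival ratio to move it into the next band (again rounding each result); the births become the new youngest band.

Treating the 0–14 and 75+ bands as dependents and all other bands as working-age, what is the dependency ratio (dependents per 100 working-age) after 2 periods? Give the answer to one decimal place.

50.8

(Groups numbered youngest = 1 to oldest = 6.)
Period 1.
Births: 6900 × 0.18 = 1242  |  9650 × 0.409 = 3947 ⇒ total 5189
Group 2: 1400 × 0.968 = 1355
Group 3: 6900 × 0.962 = 6638
Group 4: 9650 × 0.943 = 9100
Group 5: 5850 × 0.946 = 5534
Group 6: 2000 × 0.97 + 6950 × 0.468 = 1940 + 3253 = 5193
Population now: 0–14=5189, 15–29=1355, 30–44=6638, 45–59=9100, 60–74=5534, 75+=5193
Period 2.
Births: 1355 × 0.18 = 244  |  6638 × 0.409 = 2715 ⇒ total 2959
Group 2: 5189 × 0.968 = 5023
Group 3: 1355 × 0.962 = 1304
Group 4: 6638 × 0.943 = 6260
Group 5: 9100 × 0.946 = 8609
Group 6: 5534 × 0.97 + 5193 × 0.468 = 5368 + 2430 = 7798
Population now: 0–14=2959, 15–29=5023, 30–44=1304, 45–59=6260, 60–74=8609, 75+=7798
Dependents (band 0–14 + band 75+) = 2959 + 7798 = 10757; working-age = 21196; ratio = 10757/21196 × 100 = 50.8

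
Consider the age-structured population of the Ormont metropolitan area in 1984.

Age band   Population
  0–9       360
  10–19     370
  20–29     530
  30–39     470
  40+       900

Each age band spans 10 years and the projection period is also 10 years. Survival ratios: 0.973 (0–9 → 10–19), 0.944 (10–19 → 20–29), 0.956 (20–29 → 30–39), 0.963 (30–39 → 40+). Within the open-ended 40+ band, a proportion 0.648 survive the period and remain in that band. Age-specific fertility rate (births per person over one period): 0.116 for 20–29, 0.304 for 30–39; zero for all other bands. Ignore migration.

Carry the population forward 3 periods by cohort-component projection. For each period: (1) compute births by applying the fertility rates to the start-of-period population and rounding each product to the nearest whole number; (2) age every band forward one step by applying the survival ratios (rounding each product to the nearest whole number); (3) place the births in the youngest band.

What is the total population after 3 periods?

Period 1.
Births: 530 × 0.116 = 61, 470 × 0.304 = 143 — total 204
10–19: 360 × 0.973 = 350
20–29: 370 × 0.944 = 349
30–39: 530 × 0.956 = 507
40+: 470 × 0.963 + 900 × 0.648 = 453 + 583 = 1036
End of period: [204, 350, 349, 507, 1036]
Period 2.
Births: 349 × 0.116 = 40, 507 × 0.304 = 154 — total 194
10–19: 204 × 0.973 = 198
20–29: 350 × 0.944 = 330
30–39: 349 × 0.956 = 334
40+: 507 × 0.963 + 1036 × 0.648 = 488 + 671 = 1159
End of period: [194, 198, 330, 334, 1159]
Period 3.
Births: 330 × 0.116 = 38, 334 × 0.304 = 102 — total 140
10–19: 194 × 0.973 = 189
20–29: 198 × 0.944 = 187
30–39: 330 × 0.956 = 315
40+: 334 × 0.963 + 1159 × 0.648 = 322 + 751 = 1073
End of period: [140, 189, 187, 315, 1073]
Total after period 3: 140 + 189 + 187 + 315 + 1073 = 1904

1904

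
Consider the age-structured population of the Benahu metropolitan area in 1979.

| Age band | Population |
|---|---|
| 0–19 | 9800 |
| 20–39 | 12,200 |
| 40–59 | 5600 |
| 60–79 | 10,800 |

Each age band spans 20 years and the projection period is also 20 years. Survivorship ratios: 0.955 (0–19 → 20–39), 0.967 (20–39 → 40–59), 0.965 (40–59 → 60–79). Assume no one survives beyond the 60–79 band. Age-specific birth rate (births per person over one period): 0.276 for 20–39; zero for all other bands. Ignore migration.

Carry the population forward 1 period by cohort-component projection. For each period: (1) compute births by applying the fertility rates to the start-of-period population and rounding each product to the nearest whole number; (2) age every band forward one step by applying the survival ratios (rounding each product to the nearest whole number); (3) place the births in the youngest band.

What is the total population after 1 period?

29927

Call the bands 1 to 4, youngest first.
[period 1]
Births: 12200 × 0.276 = 3367
Band 2: 9800 × 0.955 = 9359
Band 3: 12200 × 0.967 = 11797
Band 4: 5600 × 0.965 = 5404
→ [3367, 9359, 11797, 5404]
Total after period 1: 3367 + 9359 + 11797 + 5404 = 29927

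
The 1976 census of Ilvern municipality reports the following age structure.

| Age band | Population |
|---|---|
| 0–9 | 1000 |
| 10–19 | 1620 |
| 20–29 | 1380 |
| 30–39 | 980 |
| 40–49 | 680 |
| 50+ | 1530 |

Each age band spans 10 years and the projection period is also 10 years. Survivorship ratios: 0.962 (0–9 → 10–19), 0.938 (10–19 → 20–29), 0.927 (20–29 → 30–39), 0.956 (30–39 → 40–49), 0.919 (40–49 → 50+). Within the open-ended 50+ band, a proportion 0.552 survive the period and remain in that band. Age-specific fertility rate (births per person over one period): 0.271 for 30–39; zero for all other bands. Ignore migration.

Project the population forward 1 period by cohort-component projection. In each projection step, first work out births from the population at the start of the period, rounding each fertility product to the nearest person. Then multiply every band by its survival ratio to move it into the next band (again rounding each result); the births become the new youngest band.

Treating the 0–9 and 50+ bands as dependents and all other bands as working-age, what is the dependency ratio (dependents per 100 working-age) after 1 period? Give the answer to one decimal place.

(Groups numbered youngest = 1 to oldest = 6.)
Period 1.
Births: 980 * 0.271 = 266
Group 2: 1000 * 0.962 = 962
Group 3: 1620 * 0.938 = 1520
Group 4: 1380 * 0.927 = 1279
Group 5: 980 * 0.956 = 937
Group 6: 680 * 0.919 + 1530 * 0.552 = 625 + 845 = 1470
→ [266, 962, 1520, 1279, 937, 1470]
Dependents (band 0–9 + band 50+) = 266 + 1470 = 1736; working-age = 4698; ratio = 1736/4698 × 100 = 37.0

37.0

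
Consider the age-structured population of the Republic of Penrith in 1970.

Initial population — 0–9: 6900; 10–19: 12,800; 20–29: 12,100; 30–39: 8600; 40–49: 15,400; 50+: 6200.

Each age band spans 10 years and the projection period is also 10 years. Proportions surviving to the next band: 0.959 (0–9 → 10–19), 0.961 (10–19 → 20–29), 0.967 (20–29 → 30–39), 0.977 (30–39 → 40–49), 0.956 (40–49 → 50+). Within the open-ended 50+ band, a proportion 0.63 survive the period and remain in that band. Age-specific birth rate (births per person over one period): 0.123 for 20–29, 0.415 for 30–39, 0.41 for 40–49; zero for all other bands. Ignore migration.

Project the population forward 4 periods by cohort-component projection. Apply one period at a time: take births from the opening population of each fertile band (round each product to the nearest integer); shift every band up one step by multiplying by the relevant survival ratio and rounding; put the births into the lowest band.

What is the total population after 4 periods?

(Bands numbered youngest = 1 to oldest = 6.)
Period 1:
Births: 12100 * 0.123 = 1488, 8600 * 0.415 = 3569, 15400 * 0.41 = 6314 — total 11371
Band 2: 6900 * 0.959 = 6617
Band 3: 12800 * 0.961 = 12301
Band 4: 12100 * 0.967 = 11701
Band 5: 8600 * 0.977 = 8402
Band 6: 15400 * 0.956 + 6200 * 0.63 = 14722 + 3906 = 18628
Population now: 0–9=11371, 10–19=6617, 20–29=12301, 30–39=11701, 40–49=8402, 50+=18628
Period 2:
Births: 12301 * 0.123 = 1513, 11701 * 0.415 = 4856, 8402 * 0.41 = 3445 — total 9814
Band 2: 11371 * 0.959 = 10905
Band 3: 6617 * 0.961 = 6359
Band 4: 12301 * 0.967 = 11895
Band 5: 11701 * 0.977 = 11432
Band 6: 8402 * 0.956 + 18628 * 0.63 = 8032 + 11736 = 19768
Population now: 0–9=9814, 10–19=10905, 20–29=6359, 30–39=11895, 40–49=11432, 50+=19768
Period 3:
Births: 6359 * 0.123 = 782, 11895 * 0.415 = 4936, 11432 * 0.41 = 4687 — total 10405
Band 2: 9814 * 0.959 = 9412
Band 3: 10905 * 0.961 = 10480
Band 4: 6359 * 0.967 = 6149
Band 5: 11895 * 0.977 = 11621
Band 6: 11432 * 0.956 + 19768 * 0.63 = 10929 + 12454 = 23383
Population now: 0–9=10405, 10–19=9412, 20–29=10480, 30–39=6149, 40–49=11621, 50+=23383
Period 4:
Births: 10480 * 0.123 = 1289, 6149 * 0.415 = 2552, 11621 * 0.41 = 4765 — total 8606
Band 2: 10405 * 0.959 = 9978
Band 3: 9412 * 0.961 = 9045
Band 4: 10480 * 0.967 = 10134
Band 5: 6149 * 0.977 = 6008
Band 6: 11621 * 0.956 + 23383 * 0.63 = 11110 + 14731 = 25841
Population now: 0–9=8606, 10–19=9978, 20–29=9045, 30–39=10134, 40–49=6008, 50+=25841
Total after period 4: 8606 + 9978 + 9045 + 10134 + 6008 + 25841 = 69612

69612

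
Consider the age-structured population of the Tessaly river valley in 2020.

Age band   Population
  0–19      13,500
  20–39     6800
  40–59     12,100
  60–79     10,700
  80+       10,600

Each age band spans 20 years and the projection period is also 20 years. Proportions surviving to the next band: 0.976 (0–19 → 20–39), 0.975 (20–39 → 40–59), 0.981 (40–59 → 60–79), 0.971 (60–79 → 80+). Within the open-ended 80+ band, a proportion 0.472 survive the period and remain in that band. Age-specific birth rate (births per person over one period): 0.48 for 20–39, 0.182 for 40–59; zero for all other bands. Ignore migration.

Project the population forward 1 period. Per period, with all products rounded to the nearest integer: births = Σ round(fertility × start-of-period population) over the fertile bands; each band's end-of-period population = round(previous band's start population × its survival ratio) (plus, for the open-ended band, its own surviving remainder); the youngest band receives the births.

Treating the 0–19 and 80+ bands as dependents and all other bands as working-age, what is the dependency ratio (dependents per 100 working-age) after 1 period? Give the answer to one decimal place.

Call the bands 1 to 5, youngest first.
Period 1.
Births: 6800 × 0.48 = 3264  |  12100 × 0.182 = 2202 → total 5466
Band 2: 13500 × 0.976 = 13176
Band 3: 6800 × 0.975 = 6630
Band 4: 12100 × 0.981 = 11870
Band 5: 10700 × 0.971 + 10600 × 0.472 = 10390 + 5003 = 15393
Population now: 0–19=5466, 20–39=13176, 40–59=6630, 60–79=11870, 80+=15393
Dependents (band 0–19 + band 80+) = 5466 + 15393 = 20859; working-age = 31676; ratio = 20859/31676 × 100 = 65.9

65.9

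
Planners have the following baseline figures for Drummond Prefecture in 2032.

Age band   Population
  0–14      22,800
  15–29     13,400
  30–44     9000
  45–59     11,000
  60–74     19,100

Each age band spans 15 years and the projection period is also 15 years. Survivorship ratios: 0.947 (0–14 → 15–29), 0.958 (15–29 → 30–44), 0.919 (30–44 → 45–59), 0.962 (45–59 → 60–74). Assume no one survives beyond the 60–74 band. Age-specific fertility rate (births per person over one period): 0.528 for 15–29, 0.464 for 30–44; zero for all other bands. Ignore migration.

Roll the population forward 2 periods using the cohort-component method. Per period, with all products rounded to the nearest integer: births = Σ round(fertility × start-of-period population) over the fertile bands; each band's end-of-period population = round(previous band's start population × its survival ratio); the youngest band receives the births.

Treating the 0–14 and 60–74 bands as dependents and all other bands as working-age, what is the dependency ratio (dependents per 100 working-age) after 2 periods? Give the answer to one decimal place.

— Period 1 —
Births: 13400 × 0.528 = 7075  |  9000 × 0.464 = 4176 → 11251
15–29: 22800 × 0.947 = 21592
30–44: 13400 × 0.958 = 12837
45–59: 9000 × 0.919 = 8271
60–74: 11000 × 0.962 = 10582
Giving 11251 / 21592 / 12837 / 8271 / 10582.
— Period 2 —
Births: 21592 × 0.528 = 11401  |  12837 × 0.464 = 5956 → 17357
15–29: 11251 × 0.947 = 10655
30–44: 21592 × 0.958 = 20685
45–59: 12837 × 0.919 = 11797
60–74: 8271 × 0.962 = 7957
Giving 17357 / 10655 / 20685 / 11797 / 7957.
Dependents (band 0–14 + band 60–74) = 17357 + 7957 = 25314; working-age = 43137; ratio = 25314/43137 × 100 = 58.7

58.7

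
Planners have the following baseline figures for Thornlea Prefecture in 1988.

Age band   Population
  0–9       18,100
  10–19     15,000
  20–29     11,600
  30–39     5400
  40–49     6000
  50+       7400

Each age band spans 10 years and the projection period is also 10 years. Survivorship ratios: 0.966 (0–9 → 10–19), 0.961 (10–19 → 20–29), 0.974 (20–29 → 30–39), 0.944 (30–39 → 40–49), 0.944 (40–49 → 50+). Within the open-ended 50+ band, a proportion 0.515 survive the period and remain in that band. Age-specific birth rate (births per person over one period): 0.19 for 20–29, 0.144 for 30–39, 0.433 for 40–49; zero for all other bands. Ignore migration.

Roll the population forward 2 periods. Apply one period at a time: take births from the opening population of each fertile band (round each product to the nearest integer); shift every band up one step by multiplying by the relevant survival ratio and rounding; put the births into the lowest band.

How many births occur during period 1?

(Groups numbered youngest = 1 to oldest = 6.)
Period 1:
Births: 11600 × 0.19 = 2204 ; 5400 × 0.144 = 778 ; 6000 × 0.433 = 2598 ⇒ total 5580
Group 2: 18100 × 0.966 = 17485
Group 3: 15000 × 0.961 = 14415
Group 4: 11600 × 0.974 = 11298
Group 5: 5400 × 0.944 = 5098
Group 6: 6000 × 0.944 + 7400 × 0.515 = 5664 + 3811 = 9475
End of period: [5580, 17485, 14415, 11298, 5098, 9475]

5580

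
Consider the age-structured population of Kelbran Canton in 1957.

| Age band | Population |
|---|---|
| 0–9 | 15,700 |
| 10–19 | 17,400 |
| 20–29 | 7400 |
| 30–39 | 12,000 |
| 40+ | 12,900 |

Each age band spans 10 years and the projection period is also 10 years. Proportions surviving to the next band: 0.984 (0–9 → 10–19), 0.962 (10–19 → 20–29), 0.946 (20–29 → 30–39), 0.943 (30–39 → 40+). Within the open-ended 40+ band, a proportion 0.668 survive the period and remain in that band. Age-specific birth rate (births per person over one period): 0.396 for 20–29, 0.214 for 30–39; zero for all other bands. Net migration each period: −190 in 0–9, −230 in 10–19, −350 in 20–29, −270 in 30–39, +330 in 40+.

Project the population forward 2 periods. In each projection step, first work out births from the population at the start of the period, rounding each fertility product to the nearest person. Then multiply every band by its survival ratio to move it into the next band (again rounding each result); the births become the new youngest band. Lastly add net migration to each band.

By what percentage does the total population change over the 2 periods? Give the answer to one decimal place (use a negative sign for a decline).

-4.5

[period 1]
Births: 7400 * 0.396 = 2930  |  12000 * 0.214 = 2568 → total 5498
10–19: 15700 * 0.984 = 15449
20–29: 17400 * 0.962 = 16739
30–39: 7400 * 0.946 = 7000
40+: 12000 * 0.943 + 12900 * 0.668 = 11316 + 8617 = 19933
Net migration: 0–9 − 190 → 5308; 10–19 − 230 → 15219; 20–29 − 350 → 16389; 30–39 − 270 → 6730; 40+ + 330 → 20263
→ [5308, 15219, 16389, 6730, 20263]
[period 2]
Births: 16389 * 0.396 = 6490  |  6730 * 0.214 = 1440 → total 7930
10–19: 5308 * 0.984 = 5223
20–29: 15219 * 0.962 = 14641
30–39: 16389 * 0.946 = 15504
40+: 6730 * 0.943 + 20263 * 0.668 = 6346 + 13536 = 19882
Net migration: 0–9 − 190 → 7740; 10–19 − 230 → 4993; 20–29 − 350 → 14291; 30–39 − 270 → 15234; 40+ + 330 → 20212
→ [7740, 4993, 14291, 15234, 20212]
Total: 65400 → 62470; change = -2930; percentage change = -4.5%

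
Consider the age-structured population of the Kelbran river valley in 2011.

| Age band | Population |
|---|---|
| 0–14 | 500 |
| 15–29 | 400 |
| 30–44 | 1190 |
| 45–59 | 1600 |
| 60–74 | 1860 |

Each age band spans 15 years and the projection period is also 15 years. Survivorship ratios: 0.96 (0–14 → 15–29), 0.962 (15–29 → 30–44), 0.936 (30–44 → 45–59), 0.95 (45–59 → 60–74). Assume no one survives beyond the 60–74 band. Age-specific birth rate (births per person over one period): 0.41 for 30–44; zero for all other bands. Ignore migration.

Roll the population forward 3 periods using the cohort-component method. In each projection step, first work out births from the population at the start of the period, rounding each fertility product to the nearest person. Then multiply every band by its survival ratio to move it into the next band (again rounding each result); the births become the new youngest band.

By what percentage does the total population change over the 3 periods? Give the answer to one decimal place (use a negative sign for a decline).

Numbering the groups 1..5 from youngest to oldest:
Period 1:
Births: 1190 * 0.41 = 488
Group 2: 500 * 0.96 = 480
Group 3: 400 * 0.962 = 385
Group 4: 1190 * 0.936 = 1114
Group 5: 1600 * 0.95 = 1520
Population now: 0–14=488, 15–29=480, 30–44=385, 45–59=1114, 60–74=1520
Period 2:
Births: 385 * 0.41 = 158
Group 2: 488 * 0.96 = 468
Group 3: 480 * 0.962 = 462
Group 4: 385 * 0.936 = 360
Group 5: 1114 * 0.95 = 1058
Population now: 0–14=158, 15–29=468, 30–44=462, 45–59=360, 60–74=1058
Period 3:
Births: 462 * 0.41 = 189
Group 2: 158 * 0.96 = 152
Group 3: 468 * 0.962 = 450
Group 4: 462 * 0.936 = 432
Group 5: 360 * 0.95 = 342
Population now: 0–14=189, 15–29=152, 30–44=450, 45–59=432, 60–74=342
Total: 5550 → 1565; change = -3985; percentage change = -71.8%

-71.8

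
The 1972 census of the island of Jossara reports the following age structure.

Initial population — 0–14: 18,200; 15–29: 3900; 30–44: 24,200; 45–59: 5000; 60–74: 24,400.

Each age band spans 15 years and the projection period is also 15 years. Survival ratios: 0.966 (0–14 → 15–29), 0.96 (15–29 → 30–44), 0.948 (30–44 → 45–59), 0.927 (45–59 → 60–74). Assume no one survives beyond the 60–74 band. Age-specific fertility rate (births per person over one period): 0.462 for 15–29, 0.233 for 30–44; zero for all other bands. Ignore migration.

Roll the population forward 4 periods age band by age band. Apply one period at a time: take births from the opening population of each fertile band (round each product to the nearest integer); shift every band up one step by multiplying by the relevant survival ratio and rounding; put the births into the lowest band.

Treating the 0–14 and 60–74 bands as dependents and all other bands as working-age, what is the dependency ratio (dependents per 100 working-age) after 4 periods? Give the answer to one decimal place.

Numbering the bands 1..5 from youngest to oldest:
Period 1.
Births: 3900 × 0.462 = 1802 ; 24200 × 0.233 = 5639 — total 7441
Band 2: 18200 × 0.966 = 17581
Band 3: 3900 × 0.96 = 3744
Band 4: 24200 × 0.948 = 22942
Band 5: 5000 × 0.927 = 4635
Population now: 0–14=7441, 15–29=17581, 30–44=3744, 45–59=22942, 60–74=4635
Period 2.
Births: 17581 × 0.462 = 8122 ; 3744 × 0.233 = 872 — total 8994
Band 2: 7441 × 0.966 = 7188
Band 3: 17581 × 0.96 = 16878
Band 4: 3744 × 0.948 = 3549
Band 5: 22942 × 0.927 = 21267
Population now: 0–14=8994, 15–29=7188, 30–44=16878, 45–59=3549, 60–74=21267
Period 3.
Births: 7188 × 0.462 = 3321 ; 16878 × 0.233 = 3933 — total 7254
Band 2: 8994 × 0.966 = 8688
Band 3: 7188 × 0.96 = 6900
Band 4: 16878 × 0.948 = 16000
Band 5: 3549 × 0.927 = 3290
Population now: 0–14=7254, 15–29=8688, 30–44=6900, 45–59=16000, 60–74=3290
Period 4.
Births: 8688 × 0.462 = 4014 ; 6900 × 0.233 = 1608 — total 5622
Band 2: 7254 × 0.966 = 7007
Band 3: 8688 × 0.96 = 8340
Band 4: 6900 × 0.948 = 6541
Band 5: 16000 × 0.927 = 14832
Population now: 0–14=5622, 15–29=7007, 30–44=8340, 45–59=6541, 60–74=14832
Dependents (band 0–14 + band 60–74) = 5622 + 14832 = 20454; working-age = 21888; ratio = 20454/21888 × 100 = 93.4

93.4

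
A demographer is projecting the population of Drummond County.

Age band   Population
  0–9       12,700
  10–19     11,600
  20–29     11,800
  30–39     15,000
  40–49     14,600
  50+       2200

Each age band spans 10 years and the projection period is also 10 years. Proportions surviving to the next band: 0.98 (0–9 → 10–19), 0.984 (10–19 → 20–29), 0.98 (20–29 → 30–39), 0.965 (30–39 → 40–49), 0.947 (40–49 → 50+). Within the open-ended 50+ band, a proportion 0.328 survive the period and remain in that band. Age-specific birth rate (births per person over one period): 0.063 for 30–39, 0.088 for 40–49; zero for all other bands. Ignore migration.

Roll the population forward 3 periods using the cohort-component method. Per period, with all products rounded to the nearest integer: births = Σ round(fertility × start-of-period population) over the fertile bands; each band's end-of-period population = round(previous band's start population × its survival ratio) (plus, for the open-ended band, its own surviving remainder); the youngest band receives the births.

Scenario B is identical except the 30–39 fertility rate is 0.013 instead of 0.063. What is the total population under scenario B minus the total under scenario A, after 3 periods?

After projecting period 1:
Births: 15000 * 0.063 = 945  |  14600 * 0.088 = 1285 ⇒ total 2230
10–19: 12700 * 0.98 = 12446
20–29: 11600 * 0.984 = 11414
30–39: 11800 * 0.98 = 11564
40–49: 15000 * 0.965 = 14475
50+: 14600 * 0.947 + 2200 * 0.328 = 13826 + 722 = 14548
End of period: [2230, 12446, 11414, 11564, 14475, 14548]
After projecting period 2:
Births: 11564 * 0.063 = 729  |  14475 * 0.088 = 1274 ⇒ total 2003
10–19: 2230 * 0.98 = 2185
20–29: 12446 * 0.984 = 12247
30–39: 11414 * 0.98 = 11186
40–49: 11564 * 0.965 = 11159
50+: 14475 * 0.947 + 14548 * 0.328 = 13708 + 4772 = 18480
End of period: [2003, 2185, 12247, 11186, 11159, 18480]
After projecting period 3:
Births: 11186 * 0.063 = 705  |  11159 * 0.088 = 982 ⇒ total 1687
10–19: 2003 * 0.98 = 1963
20–29: 2185 * 0.984 = 2150
30–39: 12247 * 0.98 = 12002
40–49: 11186 * 0.965 = 10794
50+: 11159 * 0.947 + 18480 * 0.328 = 10568 + 6061 = 16629
End of period: [1687, 1963, 2150, 12002, 10794, 16629]
Scenario A total after 3 periods: 45225
Scenario B projection —
After projecting period 1:
Births: 15000 * 0.013 = 195  |  14600 * 0.088 = 1285 ⇒ total 1480
10–19: 12700 * 0.98 = 12446
20–29: 11600 * 0.984 = 11414
30–39: 11800 * 0.98 = 11564
40–49: 15000 * 0.965 = 14475
50+: 14600 * 0.947 + 2200 * 0.328 = 13826 + 722 = 14548
End of period: [1480, 12446, 11414, 11564, 14475, 14548]
After projecting period 2:
Births: 11564 * 0.013 = 150  |  14475 * 0.088 = 1274 ⇒ total 1424
10–19: 1480 * 0.98 = 1450
20–29: 12446 * 0.984 = 12247
30–39: 11414 * 0.98 = 11186
40–49: 11564 * 0.965 = 11159
50+: 14475 * 0.947 + 14548 * 0.328 = 13708 + 4772 = 18480
End of period: [1424, 1450, 12247, 11186, 11159, 18480]
After projecting period 3:
Births: 11186 * 0.013 = 145  |  11159 * 0.088 = 982 ⇒ total 1127
10–19: 1424 * 0.98 = 1396
20–29: 1450 * 0.984 = 1427
30–39: 12247 * 0.98 = 12002
40–49: 11186 * 0.965 = 10794
50+: 11159 * 0.947 + 18480 * 0.328 = 10568 + 6061 = 16629
End of period: [1127, 1396, 1427, 12002, 10794, 16629]
Scenario B total after 3 periods: 43375
Difference B − A = 43375 − 45225 = -1850

-1850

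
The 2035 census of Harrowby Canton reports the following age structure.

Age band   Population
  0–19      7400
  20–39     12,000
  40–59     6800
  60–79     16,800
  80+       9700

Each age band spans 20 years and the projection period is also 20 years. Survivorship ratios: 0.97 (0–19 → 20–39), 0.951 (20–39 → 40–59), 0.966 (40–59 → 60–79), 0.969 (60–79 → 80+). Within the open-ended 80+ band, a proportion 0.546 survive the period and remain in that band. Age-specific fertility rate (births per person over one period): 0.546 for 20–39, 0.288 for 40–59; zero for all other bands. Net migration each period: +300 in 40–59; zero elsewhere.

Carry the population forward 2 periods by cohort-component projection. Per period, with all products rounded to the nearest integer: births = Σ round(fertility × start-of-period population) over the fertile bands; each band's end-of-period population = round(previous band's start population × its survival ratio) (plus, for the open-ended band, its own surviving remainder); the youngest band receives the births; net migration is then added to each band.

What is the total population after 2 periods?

52132

Period 1:
Births: 12000 × 0.546 = 6552  |  6800 × 0.288 = 1958 → 8510
20–39: 7400 × 0.97 = 7178
40–59: 12000 × 0.951 = 11412
60–79: 6800 × 0.966 = 6569
80+: 16800 × 0.969 + 9700 × 0.546 = 16279 + 5296 = 21575
Net migration: 40–59 + 300 → 11712
End of period: [8510, 7178, 11712, 6569, 21575]
Period 2:
Births: 7178 × 0.546 = 3919  |  11712 × 0.288 = 3373 → 7292
20–39: 8510 × 0.97 = 8255
40–59: 7178 × 0.951 = 6826
60–79: 11712 × 0.966 = 11314
80+: 6569 × 0.969 + 21575 × 0.546 = 6365 + 11780 = 18145
Net migration: 40–59 + 300 → 7126
End of period: [7292, 8255, 7126, 11314, 18145]
Total after period 2: 7292 + 8255 + 7126 + 11314 + 18145 = 52132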